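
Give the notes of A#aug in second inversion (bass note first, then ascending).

E## – A# – C##

A#aug = A#–C##–E##; second inversion → fifth (E##) lowest.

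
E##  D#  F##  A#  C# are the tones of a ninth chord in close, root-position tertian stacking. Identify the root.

Arranged so that each adjacent pair is a third by letter name: D# – F## – A# – C# – E##.
The bottom of that stack, D#, is the root (this is D# dominant seventh sharp nine).

D#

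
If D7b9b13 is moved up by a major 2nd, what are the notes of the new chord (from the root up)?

E, G#, B, D, F, C

D up a major 2nd → E. New chord: E dominant seventh flat nine flat thirteen.
Root: E
Major 3rd (3rd): G#
Perfect 5th (5th): B
Minor 7th (7th): D
Minor 9th (9th): F
Minor 13th (13th): C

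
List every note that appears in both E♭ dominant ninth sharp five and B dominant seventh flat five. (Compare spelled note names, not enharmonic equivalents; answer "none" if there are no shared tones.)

B, F

E♭ dominant ninth sharp five: E-flat G B D-flat F
B dominant seventh flat five: B D-sharp F A
Common to both → B, F.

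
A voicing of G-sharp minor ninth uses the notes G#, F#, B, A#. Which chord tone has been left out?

D#

The full G-sharp minor ninth chord is G#, B, D#, F#, A#.
Comparing with the voicing, the perfect 5th (5th) — D# — is absent.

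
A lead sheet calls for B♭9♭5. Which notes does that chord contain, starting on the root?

Bb, D, Fb, Ab, C

B♭9♭5: dominant ninth flat five on Bb.
root → Bb
3rd (major 3rd) → D
5th (diminished 5th) → Fb
7th (minor 7th) → Ab
9th (major 9th) → C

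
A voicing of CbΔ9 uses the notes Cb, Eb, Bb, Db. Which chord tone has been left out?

CbΔ9 = Cb, Eb, Gb, Bb, Db. The voicing lacks the 5th (perfect 5th), Gb.

Gb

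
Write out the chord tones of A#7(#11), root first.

A#7(#11): dominant seventh sharp eleven on A♯.
root → A♯
3rd (major 3rd) → C𝄪
5th (perfect 5th) → E♯
7th (minor 7th) → G♯
11th (augmented 11th) → D𝄪

A♯ – C𝄪 – E♯ – G♯ – D𝄪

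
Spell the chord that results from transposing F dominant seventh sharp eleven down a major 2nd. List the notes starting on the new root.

E-flat – G – B-flat – D-flat – A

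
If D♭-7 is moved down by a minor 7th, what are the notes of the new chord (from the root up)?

Transposed root: D♭ → E♭ (minor 7th down). So we spell E♭ minor seventh:
root → E♭
3rd (minor 3rd) → G♭
5th (perfect 5th) → B♭
7th (minor 7th) → D♭

E♭ G♭ B♭ D♭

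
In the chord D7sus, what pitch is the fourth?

Root of D7sus = D. The 4th is a perfect 4th: D up a perfect 4th → G.

G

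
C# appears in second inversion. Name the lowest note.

G♯

C# = C♯–E♯–G♯. Second inversion → fifth in the bass = G♯.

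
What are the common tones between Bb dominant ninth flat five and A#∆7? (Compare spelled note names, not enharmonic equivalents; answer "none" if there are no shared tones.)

Bb dominant ninth flat five: B♭ D F♭ A♭ C
A#∆7: A♯ C𝄪 E♯ G𝄪
Common to both → none.

none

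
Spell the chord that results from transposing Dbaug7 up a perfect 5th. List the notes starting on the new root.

A♭, C, E, G♭

A perfect 5th up from D♭ is A♭, so the new chord is A♭ augmented seventh.
Root: A♭
Major 3rd (3rd): C
Augmented 5th (5th): E
Minor 7th (7th): G♭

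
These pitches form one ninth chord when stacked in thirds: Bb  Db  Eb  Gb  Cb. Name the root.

Arranged so that each adjacent pair is a third by letter name: Cb – Eb – Gb – Bb – Db.
The bottom of that stack, Cb, is the root (this is Cb major ninth).

Cb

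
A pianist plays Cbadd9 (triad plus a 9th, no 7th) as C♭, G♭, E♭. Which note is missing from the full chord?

D♭

Cbadd9 = C♭, E♭, G♭, D♭. The voicing lacks the 9th (major 9th), D♭.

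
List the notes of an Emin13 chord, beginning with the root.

E  G  B  D  F♯  A  C♯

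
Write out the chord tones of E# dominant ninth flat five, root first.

E♯ G𝄪 B D♯ F𝄪

E# dominant ninth flat five is a dominant ninth flat five built on E♯.
- root: E♯
- major 3rd: G𝄪
- diminished 5th: B
- minor 7th: D♯
- major 9th: F𝄪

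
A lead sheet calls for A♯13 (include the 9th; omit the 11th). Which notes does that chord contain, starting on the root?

A# C## E# G# B# F##

A♯13: dominant thirteenth on A#.
root → A#
3rd (major 3rd) → C##
5th (perfect 5th) → E#
7th (minor 7th) → G#
9th (major 9th) → B#
13th (major 13th) → F##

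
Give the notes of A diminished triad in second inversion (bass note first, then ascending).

A diminished triad = A–C–E♭; second inversion → fifth (E♭) lowest.

E♭ – A – C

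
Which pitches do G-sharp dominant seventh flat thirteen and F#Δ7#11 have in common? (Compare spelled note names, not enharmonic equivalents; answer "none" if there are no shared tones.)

G-sharp dominant seventh flat thirteen: G# B# D# F# E
F#Δ7#11: F# A# C# E# B#
Common to both → B#, F#.

B#  F#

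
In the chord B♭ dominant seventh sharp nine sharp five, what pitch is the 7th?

A-flat

Root of B♭ dominant seventh sharp nine sharp five = B-flat. The 7th is a minor 7th: B-flat up a minor 7th → A-flat.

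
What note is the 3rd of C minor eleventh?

Root of C minor eleventh = C. The 3rd is a minor 3rd: C up a minor 3rd → Eb.

Eb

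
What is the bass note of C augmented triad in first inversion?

E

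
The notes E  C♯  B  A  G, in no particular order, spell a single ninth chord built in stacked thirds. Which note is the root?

A

Arranged so that each adjacent pair is a third by letter name: A – C♯ – E – G – B.
The bottom of that stack, A, is the root (this is A dominant ninth).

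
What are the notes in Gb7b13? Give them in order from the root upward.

Root G♭, quality dominant seventh flat thirteen:
- root: G♭
- major 3rd: B♭
- perfect 5th: D♭
- minor 7th: F♭
- minor 13th: E𝄫

G♭, B♭, D♭, F♭, E𝄫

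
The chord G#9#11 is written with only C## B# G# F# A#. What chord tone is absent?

D#

G#9#11 = G#, B#, D#, F#, A#, C##. The voicing lacks the 5th (perfect 5th), D#.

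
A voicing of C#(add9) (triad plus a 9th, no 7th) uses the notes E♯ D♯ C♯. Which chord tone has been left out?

C#(add9) = C♯, E♯, G♯, D♯. The voicing lacks the 5th (perfect 5th), G♯.

G♯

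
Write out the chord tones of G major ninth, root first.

G major ninth: major ninth on G.
- root: G
- major 3rd: B
- perfect 5th: D
- major 7th: F-sharp
- major 9th: A

G  B  D  F-sharp  A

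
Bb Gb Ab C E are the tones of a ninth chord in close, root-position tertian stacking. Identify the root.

Ab

Stacking in thirds gives Ab – C – E – Gb – Bb, so Ab is the root — Ab dominant ninth sharp five.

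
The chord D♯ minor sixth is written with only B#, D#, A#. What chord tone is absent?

F#

The full D♯ minor sixth chord is D#, F#, A#, B#.
Comparing with the voicing, the minor 3rd (3rd) — F# — is absent.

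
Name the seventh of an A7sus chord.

A7sus is built on A; its 7th is a minor 7th above the root.
A seventh above A uses the letter G, and the minor 7th above A is G.

G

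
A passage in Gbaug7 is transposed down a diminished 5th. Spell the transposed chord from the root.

Transposed root: G♭ → C (diminished 5th down). So we spell C augmented seventh:
- root: C
- major 3rd: E
- augmented 5th: G♯
- minor 7th: B♭

C, E, G♯, B♭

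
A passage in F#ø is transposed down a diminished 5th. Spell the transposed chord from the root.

B#  D#  F#  A#

F# down a diminished 5th → B#. New chord: B# half-diminished seventh.
B# — root
D# — minor 3rd
F# — diminished 5th
A# — minor 7th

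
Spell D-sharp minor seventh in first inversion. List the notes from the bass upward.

In root position, D-sharp minor seventh is D#–F#–A#–C#.
First inversion puts the third (F#) in the bass.

F# A# C# D#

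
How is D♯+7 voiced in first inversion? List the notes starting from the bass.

F##, A##, C#, D#

D♯+7 = D#–F##–A##–C#; first inversion → third (F##) lowest.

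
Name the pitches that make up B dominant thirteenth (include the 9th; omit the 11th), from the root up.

B dominant thirteenth: dominant thirteenth on B.
Root: B
Major 3rd (3rd): D#
Perfect 5th (5th): F#
Minor 7th (7th): A
Major 9th (9th): C#
Major 13th (13th): G#

B  D#  F#  A  C#  G#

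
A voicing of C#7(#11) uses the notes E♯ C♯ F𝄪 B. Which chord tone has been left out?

G♯

C#7(#11) = C♯, E♯, G♯, B, F𝄪. The voicing lacks the 5th (perfect 5th), G♯.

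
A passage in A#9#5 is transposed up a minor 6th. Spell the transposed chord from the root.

A minor 6th up from A# is F#, so the new chord is F# dominant ninth sharp five.
Root: F#
Major 3rd (3rd): A#
Augmented 5th (5th): C##
Minor 7th (7th): E
Major 9th (9th): G#

F# A# C## E G#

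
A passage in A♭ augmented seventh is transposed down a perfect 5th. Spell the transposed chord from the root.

D-flat – F – A – C-flat

Transposed root: A-flat → D-flat (perfect 5th down). So we spell D-flat augmented seventh:
D-flat — root
F — major 3rd
A — augmented 5th
C-flat — minor 7th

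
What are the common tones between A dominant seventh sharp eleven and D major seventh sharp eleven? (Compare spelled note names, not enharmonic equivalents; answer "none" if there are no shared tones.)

A C-sharp

A dominant seventh sharp eleven = A, C-sharp, E, G, D-sharp.
D major seventh sharp eleven = D, F-sharp, A, C-sharp, G-sharp.
Shared: A, C-sharp.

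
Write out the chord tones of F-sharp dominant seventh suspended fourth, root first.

F# – B – C# – E

Root F#, quality dominant seventh suspended fourth:
F# — root
B — perfect 4th
C# — perfect 5th
E — minor 7th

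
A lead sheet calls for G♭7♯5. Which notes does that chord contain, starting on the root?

Gb, Bb, D, Fb

G♭7♯5: augmented seventh on Gb.
Gb — root
Bb — major 3rd
D — augmented 5th
Fb — minor 7th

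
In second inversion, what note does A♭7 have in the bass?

A♭7 in root position is Ab–C–Eb–Gb.
Second inversion places the fifth in the bass, which is Eb.

Eb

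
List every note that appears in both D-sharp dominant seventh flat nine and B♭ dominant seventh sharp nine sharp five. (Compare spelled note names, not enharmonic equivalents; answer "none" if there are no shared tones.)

C-sharp

D-sharp dominant seventh flat nine = D-sharp, F-double-sharp, A-sharp, C-sharp, E.
B♭ dominant seventh sharp nine sharp five = B-flat, D, F-sharp, A-flat, C-sharp.
Shared: C-sharp.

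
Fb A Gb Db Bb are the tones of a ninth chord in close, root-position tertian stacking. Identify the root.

Gb

Stacking in thirds gives Gb – Bb – Db – Fb – A, so Gb is the root — Gb dominant seventh sharp nine.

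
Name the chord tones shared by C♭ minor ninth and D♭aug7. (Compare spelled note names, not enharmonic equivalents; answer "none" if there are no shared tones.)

C♭ minor ninth = C♭, E𝄫, G♭, B𝄫, D♭.
D♭aug7 = D♭, F, A, C♭.
Shared: C♭, D♭.

C♭ – D♭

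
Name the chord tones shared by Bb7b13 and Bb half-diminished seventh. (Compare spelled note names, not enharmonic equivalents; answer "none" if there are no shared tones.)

Bb7b13: Bb D F Ab Gb
Bb half-diminished seventh: Bb Db Fb Ab
Common to both → Bb, Ab.

Bb Ab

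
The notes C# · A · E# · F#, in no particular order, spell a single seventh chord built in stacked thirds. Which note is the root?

Stacking in thirds gives F# – A – C# – E#, so F# is the root — F# minor-major seventh.

F#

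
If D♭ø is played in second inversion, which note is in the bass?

D♭ø in root position is Db–Fb–Abb–Cb.
Second inversion places the fifth in the bass, which is Abb.

Abb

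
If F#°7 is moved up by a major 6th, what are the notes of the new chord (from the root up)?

D♯ – F♯ – A – C

Transposed root: F♯ → D♯ (major 6th up). So we spell D♯ diminished seventh:
root → D♯
3rd (minor 3rd) → F♯
5th (diminished 5th) → A
7th (diminished 7th) → C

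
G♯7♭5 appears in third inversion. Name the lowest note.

G♯7♭5 in root position is G#–B#–D–F#.
Third inversion places the seventh in the bass, which is F#.

F#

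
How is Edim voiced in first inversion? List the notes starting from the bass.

G  Bb  E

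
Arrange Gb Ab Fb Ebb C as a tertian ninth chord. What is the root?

Stacking in thirds gives Fb – Ab – C – Ebb – Gb, so Fb is the root — Fb dominant ninth sharp five.

Fb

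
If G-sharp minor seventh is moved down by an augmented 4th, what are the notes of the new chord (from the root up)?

D  F  A  C

An augmented 4th down from G-sharp is D, so the new chord is D minor seventh.
Root: D
Minor 3rd (3rd): F
Perfect 5th (5th): A
Minor 7th (7th): C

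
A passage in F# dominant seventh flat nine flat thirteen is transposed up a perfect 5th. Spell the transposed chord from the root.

Transposed root: F# → C# (perfect 5th up). So we spell C# dominant seventh flat nine flat thirteen:
root → C#
3rd (major 3rd) → E#
5th (perfect 5th) → G#
7th (minor 7th) → B
9th (minor 9th) → D
13th (minor 13th) → A

C# E# G# B D A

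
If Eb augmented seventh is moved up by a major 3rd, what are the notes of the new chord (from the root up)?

A major 3rd up from E♭ is G, so the new chord is G augmented seventh.
Root: G
Major 3rd (3rd): B
Augmented 5th (5th): D♯
Minor 7th (7th): F

G, B, D♯, F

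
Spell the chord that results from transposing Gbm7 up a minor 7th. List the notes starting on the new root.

Gb up a minor 7th → Fb. New chord: Fb minor seventh.
Root: Fb
Minor 3rd (3rd): Abb
Perfect 5th (5th): Cb
Minor 7th (7th): Ebb

Fb  Abb  Cb  Ebb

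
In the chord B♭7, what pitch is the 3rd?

D

Root of B♭7 = Bb. The 3rd is a major 3rd: Bb up a major 3rd → D.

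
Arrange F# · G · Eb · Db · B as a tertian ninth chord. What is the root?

Eb

Stacking in thirds gives Eb – G – B – Db – F#, so Eb is the root — Eb dominant seventh sharp nine sharp five.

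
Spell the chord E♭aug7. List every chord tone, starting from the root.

Eb – G – B – Db

Root Eb, quality augmented seventh:
Eb — root
G — major 3rd
B — augmented 5th
Db — minor 7th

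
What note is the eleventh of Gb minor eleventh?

Root of Gb minor eleventh = Gb. The 11th is a perfect 11th: Gb up a perfect 11th → Cb.

Cb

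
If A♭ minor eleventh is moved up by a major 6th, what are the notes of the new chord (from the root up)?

Ab up a major 6th → F. New chord: F minor eleventh.
Root: F
Minor 3rd (3rd): Ab
Perfect 5th (5th): C
Minor 7th (7th): Eb
Major 9th (9th): G
Perfect 11th (11th): Bb

F, Ab, C, Eb, G, Bb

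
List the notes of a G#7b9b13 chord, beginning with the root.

G# – B# – D# – F# – A – E

G#7b9b13 is a dominant seventh flat nine flat thirteen built on G#.
root → G#
3rd (major 3rd) → B#
5th (perfect 5th) → D#
7th (minor 7th) → F#
9th (minor 9th) → A
13th (minor 13th) → E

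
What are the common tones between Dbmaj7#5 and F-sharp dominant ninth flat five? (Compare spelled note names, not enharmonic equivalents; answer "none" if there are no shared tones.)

Dbmaj7#5: Db F A C
F-sharp dominant ninth flat five: F# A# C E G#
Common to both → C.

C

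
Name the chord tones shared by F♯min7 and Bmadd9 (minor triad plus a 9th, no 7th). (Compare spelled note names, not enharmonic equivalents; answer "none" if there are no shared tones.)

F♯min7 = F#, A, C#, E.
Bmadd9 = B, D, F#, C#.
Shared: F#, C#.

F#, C#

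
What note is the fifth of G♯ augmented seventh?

G♯ augmented seventh is built on G-sharp; its 5th is an augmented 5th above the root.
A fifth above G uses the letter D, and the augmented 5th above G-sharp is D-double-sharp.

D-double-sharp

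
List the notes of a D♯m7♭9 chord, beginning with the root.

D#, F#, A#, C#, E

D♯m7♭9: minor seventh flat nine on D#.
- root: D#
- minor 3rd: F#
- perfect 5th: A#
- minor 7th: C#
- minor 9th: E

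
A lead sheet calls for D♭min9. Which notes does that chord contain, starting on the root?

D♭min9 is a minor ninth built on Db.
root → Db
3rd (minor 3rd) → Fb
5th (perfect 5th) → Ab
7th (minor 7th) → Cb
9th (major 9th) → Eb

Db – Fb – Ab – Cb – Eb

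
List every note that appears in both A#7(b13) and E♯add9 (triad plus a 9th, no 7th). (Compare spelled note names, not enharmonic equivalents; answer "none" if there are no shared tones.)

A#7(b13) = A#, C##, E#, G#, F#.
E♯add9 = E#, G##, B#, F##.
Shared: E#.

E#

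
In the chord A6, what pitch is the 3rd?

C#

Root of A6 = A. The 3rd is a major 3rd: A up a major 3rd → C#.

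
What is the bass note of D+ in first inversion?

F#

D+ in root position is D–F#–A#.
First inversion places the third in the bass, which is F#.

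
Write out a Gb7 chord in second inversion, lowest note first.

Gb7 = Gb–Bb–Db–Fb; second inversion → fifth (Db) lowest.

Db, Fb, Gb, Bb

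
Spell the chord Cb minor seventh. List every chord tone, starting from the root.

C-flat, E-double-flat, G-flat, B-double-flat

Root C-flat, quality minor seventh:
Root: C-flat
Minor 3rd (3rd): E-double-flat
Perfect 5th (5th): G-flat
Minor 7th (7th): B-double-flat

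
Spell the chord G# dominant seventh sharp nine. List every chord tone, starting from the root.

G♯ B♯ D♯ F♯ A𝄪

Root G♯, quality dominant seventh sharp nine:
G♯ — root
B♯ — major 3rd
D♯ — perfect 5th
F♯ — minor 7th
A𝄪 — augmented 9th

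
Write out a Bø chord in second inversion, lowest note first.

In root position, Bø is B–D–F–A.
Second inversion puts the fifth (F) in the bass.

F – A – B – D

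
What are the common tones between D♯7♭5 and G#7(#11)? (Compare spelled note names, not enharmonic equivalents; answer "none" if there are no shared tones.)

D#

D♯7♭5: D# F## A C#
G#7(#11): G# B# D# F# C##
Common to both → D#.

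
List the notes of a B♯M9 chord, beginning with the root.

B#, D##, F##, A##, C##

B♯M9 is a major ninth built on B#.
root → B#
3rd (major 3rd) → D##
5th (perfect 5th) → F##
7th (major 7th) → A##
9th (major 9th) → C##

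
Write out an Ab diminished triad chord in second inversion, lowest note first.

Ebb Ab Cb

In root position, Ab diminished triad is Ab–Cb–Ebb.
Second inversion puts the fifth (Ebb) in the bass.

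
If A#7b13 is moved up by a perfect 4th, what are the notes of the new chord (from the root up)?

D# F## A# C# B

Transposed root: A# → D# (perfect 4th up). So we spell D# dominant seventh flat thirteen:
- root: D#
- major 3rd: F##
- perfect 5th: A#
- minor 7th: C#
- minor 13th: B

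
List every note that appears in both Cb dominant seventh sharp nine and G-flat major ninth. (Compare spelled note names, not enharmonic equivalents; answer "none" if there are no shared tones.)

Cb dominant seventh sharp nine = C-flat, E-flat, G-flat, B-double-flat, D.
G-flat major ninth = G-flat, B-flat, D-flat, F, A-flat.
Shared: G-flat.

G-flat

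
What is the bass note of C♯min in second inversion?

C♯min = C#–E–G#. Second inversion → fifth in the bass = G#.

G#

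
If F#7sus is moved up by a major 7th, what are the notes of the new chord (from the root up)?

E# A# B# D#

A major 7th up from F# is E#, so the new chord is E# dominant seventh suspended fourth.
E# — root
A# — perfect 4th
B# — perfect 5th
D# — minor 7th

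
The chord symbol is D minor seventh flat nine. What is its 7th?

Root of D minor seventh flat nine = D. The 7th is a minor 7th: D up a minor 7th → C.

C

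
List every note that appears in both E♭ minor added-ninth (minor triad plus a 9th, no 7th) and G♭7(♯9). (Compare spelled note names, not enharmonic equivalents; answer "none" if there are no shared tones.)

Gb, Bb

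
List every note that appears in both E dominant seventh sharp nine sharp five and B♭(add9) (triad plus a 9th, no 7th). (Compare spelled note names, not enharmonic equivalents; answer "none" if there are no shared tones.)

D

E dominant seventh sharp nine sharp five: E G# B# D F##
B♭(add9): Bb D F C
Common to both → D.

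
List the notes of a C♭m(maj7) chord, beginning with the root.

Cb  Ebb  Gb  Bb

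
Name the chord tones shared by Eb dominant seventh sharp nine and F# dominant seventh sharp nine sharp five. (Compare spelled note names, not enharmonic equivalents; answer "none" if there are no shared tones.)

Eb dominant seventh sharp nine = Eb, G, Bb, Db, F#.
F# dominant seventh sharp nine sharp five = F#, A#, C##, E, G##.
Shared: F#.

F#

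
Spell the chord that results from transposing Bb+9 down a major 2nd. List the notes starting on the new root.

Ab  C  E  Gb  Bb

A major 2nd down from Bb is Ab, so the new chord is Ab dominant ninth sharp five.
Ab — root
C — major 3rd
E — augmented 5th
Gb — minor 7th
Bb — major 9th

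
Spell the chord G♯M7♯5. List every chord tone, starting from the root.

G# B# D## F##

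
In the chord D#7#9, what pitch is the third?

F##

Root of D#7#9 = D#. The 3rd is a major 3rd: D# up a major 3rd → F##.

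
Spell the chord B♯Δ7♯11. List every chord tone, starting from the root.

Root B#, quality major seventh sharp eleven:
root → B#
3rd (major 3rd) → D##
5th (perfect 5th) → F##
7th (major 7th) → A##
11th (augmented 11th) → E##

B# D## F## A## E##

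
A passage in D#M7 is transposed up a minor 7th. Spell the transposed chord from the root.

C#, E#, G#, B#

Transposed root: D# → C# (minor 7th up). So we spell C# major seventh:
Root: C#
Major 3rd (3rd): E#
Perfect 5th (5th): G#
Major 7th (7th): B#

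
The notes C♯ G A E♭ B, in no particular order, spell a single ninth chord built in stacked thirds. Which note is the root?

A

Stacking in thirds gives A – C♯ – E♭ – G – B, so A is the root — A dominant ninth flat five.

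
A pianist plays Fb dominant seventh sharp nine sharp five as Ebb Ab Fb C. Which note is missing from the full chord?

G

The full Fb dominant seventh sharp nine sharp five chord is Fb, Ab, C, Ebb, G.
Comparing with the voicing, the augmented 9th (9th) — G — is absent.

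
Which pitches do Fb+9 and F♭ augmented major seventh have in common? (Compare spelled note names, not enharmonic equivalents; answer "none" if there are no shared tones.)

F♭, A♭, C

Fb+9 = F♭, A♭, C, E𝄫, G♭.
F♭ augmented major seventh = F♭, A♭, C, E♭.
Shared: F♭, A♭, C.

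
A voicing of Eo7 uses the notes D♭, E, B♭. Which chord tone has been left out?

The full Eo7 chord is E, G, B♭, D♭.
Comparing with the voicing, the minor 3rd (3rd) — G — is absent.

G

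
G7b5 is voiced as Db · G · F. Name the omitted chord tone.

B

The full G7b5 chord is G, B, Db, F.
Comparing with the voicing, the major 3rd (3rd) — B — is absent.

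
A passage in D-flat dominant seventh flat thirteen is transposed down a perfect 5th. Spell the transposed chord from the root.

Transposed root: D-flat → G-flat (perfect 5th down). So we spell G-flat dominant seventh flat thirteen:
- root: G-flat
- major 3rd: B-flat
- perfect 5th: D-flat
- minor 7th: F-flat
- minor 13th: E-double-flat

G-flat  B-flat  D-flat  F-flat  E-double-flat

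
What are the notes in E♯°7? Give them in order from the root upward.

E# – G# – B – D

Root E#, quality diminished seventh:
- root: E#
- minor 3rd: G#
- diminished 5th: B
- diminished 7th: D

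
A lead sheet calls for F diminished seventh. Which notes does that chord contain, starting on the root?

Root F, quality diminished seventh:
Root: F
Minor 3rd (3rd): A-flat
Diminished 5th (5th): C-flat
Diminished 7th (7th): E-double-flat

F, A-flat, C-flat, E-double-flat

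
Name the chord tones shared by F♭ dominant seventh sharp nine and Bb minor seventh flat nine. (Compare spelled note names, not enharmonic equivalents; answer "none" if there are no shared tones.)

F♭ dominant seventh sharp nine: F-flat A-flat C-flat E-double-flat G
Bb minor seventh flat nine: B-flat D-flat F A-flat C-flat
Common to both → A-flat, C-flat.

A-flat, C-flat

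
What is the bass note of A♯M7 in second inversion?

E♯

A♯M7 in root position is A♯–C𝄪–E♯–G𝄪.
Second inversion places the fifth in the bass, which is E♯.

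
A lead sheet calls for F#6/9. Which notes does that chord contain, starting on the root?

F♯  A♯  C♯  D♯  G♯

Root F♯, quality six-nine:
F♯ — root
A♯ — major 3rd
C♯ — perfect 5th
D♯ — major 6th
G♯ — major 9th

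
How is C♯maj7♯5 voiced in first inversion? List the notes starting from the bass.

E# – G## – B# – C#

C♯maj7♯5 = C#–E#–G##–B#; first inversion → third (E#) lowest.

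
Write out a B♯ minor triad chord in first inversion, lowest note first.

In root position, B♯ minor triad is B-sharp–D-sharp–F-double-sharp.
First inversion puts the third (D-sharp) in the bass.

D-sharp – F-double-sharp – B-sharp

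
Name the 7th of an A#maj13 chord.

Root of A#maj13 = A#. The 7th is a major 7th: A# up a major 7th → G##.

G##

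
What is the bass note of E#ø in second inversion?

B

E#ø = E♯–G♯–B–D♯. Second inversion → fifth in the bass = B.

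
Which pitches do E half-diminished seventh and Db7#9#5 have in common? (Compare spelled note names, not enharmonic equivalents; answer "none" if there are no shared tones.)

E

E half-diminished seventh: E G Bb D
Db7#9#5: Db F A Cb E
Common to both → E.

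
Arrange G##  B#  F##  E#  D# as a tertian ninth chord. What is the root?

Stacking in thirds gives E# – G## – B# – D# – F##, so E# is the root — E# dominant ninth.

E#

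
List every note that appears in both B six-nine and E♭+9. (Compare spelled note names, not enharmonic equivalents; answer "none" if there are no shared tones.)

B six-nine = B, D#, F#, G#, C#.
E♭+9 = Eb, G, B, Db, F.
Shared: B.

B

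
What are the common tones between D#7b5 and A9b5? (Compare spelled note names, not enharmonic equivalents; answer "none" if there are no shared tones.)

D#7b5 = D♯, F𝄪, A, C♯.
A9b5 = A, C♯, E♭, G, B.
Shared: A, C♯.

A – C♯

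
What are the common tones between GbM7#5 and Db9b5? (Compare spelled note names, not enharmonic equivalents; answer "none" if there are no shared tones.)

F

GbM7#5: Gb Bb D F
Db9b5: Db F Abb Cb Eb
Common to both → F.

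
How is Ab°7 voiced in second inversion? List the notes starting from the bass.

Ab°7 = Ab–Cb–Ebb–Gbb; second inversion → fifth (Ebb) lowest.

Ebb  Gbb  Ab  Cb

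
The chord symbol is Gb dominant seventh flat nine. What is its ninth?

Gb dominant seventh flat nine is built on G-flat; its 9th is a minor 9th above the root.
A second above G uses the letter A, and the minor 9th above G-flat is A-double-flat.

A-double-flat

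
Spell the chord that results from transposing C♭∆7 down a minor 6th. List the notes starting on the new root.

Eb, G, Bb, D

Cb down a minor 6th → Eb. New chord: Eb major seventh.
- root: Eb
- major 3rd: G
- perfect 5th: Bb
- major 7th: D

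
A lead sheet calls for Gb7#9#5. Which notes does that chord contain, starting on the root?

Gb, Bb, D, Fb, A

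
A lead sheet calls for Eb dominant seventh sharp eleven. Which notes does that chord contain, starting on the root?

E-flat  G  B-flat  D-flat  A

Eb dominant seventh sharp eleven: dominant seventh sharp eleven on E-flat.
E-flat — root
G — major 3rd
B-flat — perfect 5th
D-flat — minor 7th
A — augmented 11th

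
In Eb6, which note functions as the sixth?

Eb6 is built on Eb; its 6th is a major 6th above the root.
A sixth above E uses the letter C, and the major 6th above Eb is C.

C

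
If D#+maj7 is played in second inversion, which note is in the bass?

A##

D#+maj7 in root position is D#–F##–A##–C##.
Second inversion places the fifth in the bass, which is A##.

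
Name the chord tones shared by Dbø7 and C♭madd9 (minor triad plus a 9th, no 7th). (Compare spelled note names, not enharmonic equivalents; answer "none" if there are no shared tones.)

Db  Cb

Dbø7: Db Fb Abb Cb
C♭madd9: Cb Ebb Gb Db
Common to both → Db, Cb.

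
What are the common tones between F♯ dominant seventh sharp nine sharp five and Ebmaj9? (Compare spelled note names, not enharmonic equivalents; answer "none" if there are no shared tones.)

F♯ dominant seventh sharp nine sharp five = F#, A#, C##, E, G##.
Ebmaj9 = Eb, G, Bb, D, F.
Shared: none.

none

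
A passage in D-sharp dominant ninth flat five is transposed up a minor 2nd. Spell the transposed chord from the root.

D♯ up a minor 2nd → E. New chord: E dominant ninth flat five.
root → E
3rd (major 3rd) → G♯
5th (diminished 5th) → B♭
7th (minor 7th) → D
9th (major 9th) → F♯

E, G♯, B♭, D, F♯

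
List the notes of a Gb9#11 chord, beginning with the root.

Gb Bb Db Fb Ab C

Root Gb, quality dominant ninth sharp eleven:
root → Gb
3rd (major 3rd) → Bb
5th (perfect 5th) → Db
7th (minor 7th) → Fb
9th (major 9th) → Ab
11th (augmented 11th) → C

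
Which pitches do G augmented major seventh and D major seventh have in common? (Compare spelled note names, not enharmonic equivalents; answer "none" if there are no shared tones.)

G augmented major seventh = G, B, D-sharp, F-sharp.
D major seventh = D, F-sharp, A, C-sharp.
Shared: F-sharp.

F-sharp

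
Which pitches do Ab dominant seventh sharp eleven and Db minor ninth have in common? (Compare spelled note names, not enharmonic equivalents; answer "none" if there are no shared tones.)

A-flat – E-flat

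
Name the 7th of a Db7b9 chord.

Cb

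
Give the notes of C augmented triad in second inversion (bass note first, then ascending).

In root position, C augmented triad is C–E–G-sharp.
Second inversion puts the fifth (G-sharp) in the bass.

G-sharp, C, E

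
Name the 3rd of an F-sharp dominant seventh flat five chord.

A-sharp

F-sharp dominant seventh flat five is built on F-sharp; its 3rd is a major 3rd above the root.
A third above F uses the letter A, and the major 3rd above F-sharp is A-sharp.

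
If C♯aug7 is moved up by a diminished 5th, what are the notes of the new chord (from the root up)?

G, B, D♯, F

C♯ up a diminished 5th → G. New chord: G augmented seventh.
root → G
3rd (major 3rd) → B
5th (augmented 5th) → D♯
7th (minor 7th) → F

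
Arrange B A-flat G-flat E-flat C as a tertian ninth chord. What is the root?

A-flat

Stacking in thirds gives A-flat – C – E-flat – G-flat – B, so A-flat is the root — A-flat dominant seventh sharp nine.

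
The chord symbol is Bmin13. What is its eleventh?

E

Root of Bmin13 = B. The 11th is a perfect 11th: B up a perfect 11th → E.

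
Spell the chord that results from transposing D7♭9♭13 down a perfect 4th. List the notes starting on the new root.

A, C#, E, G, Bb, F

A perfect 4th down from D is A, so the new chord is A dominant seventh flat nine flat thirteen.
A — root
C# — major 3rd
E — perfect 5th
G — minor 7th
Bb — minor 9th
F — minor 13th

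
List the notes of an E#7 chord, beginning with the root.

E# G## B# D#

E#7 is a dominant seventh built on E#.
- root: E#
- major 3rd: G##
- perfect 5th: B#
- minor 7th: D#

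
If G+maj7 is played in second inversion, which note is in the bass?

D#

G+maj7 in root position is G–B–D#–F#.
Second inversion places the fifth in the bass, which is D#.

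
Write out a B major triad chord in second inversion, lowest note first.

F# B D#

In root position, B major triad is B–D#–F#.
Second inversion puts the fifth (F#) in the bass.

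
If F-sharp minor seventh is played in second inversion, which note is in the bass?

F-sharp minor seventh in root position is F#–A–C#–E.
Second inversion places the fifth in the bass, which is C#.

C#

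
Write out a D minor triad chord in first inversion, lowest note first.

D minor triad = D–F–A; first inversion → third (F) lowest.

F, A, D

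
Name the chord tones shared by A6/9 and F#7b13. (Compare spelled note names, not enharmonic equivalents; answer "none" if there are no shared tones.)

C#, E, F#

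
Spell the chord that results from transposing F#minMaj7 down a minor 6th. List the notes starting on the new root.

A#, C#, E#, G##

A minor 6th down from F# is A#, so the new chord is A# minor-major seventh.
- root: A#
- minor 3rd: C#
- perfect 5th: E#
- major 7th: G##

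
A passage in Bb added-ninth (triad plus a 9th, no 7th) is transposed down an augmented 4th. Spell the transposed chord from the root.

B♭ down an augmented 4th → F♭. New chord: F♭ added-ninth.
Root: F♭
Major 3rd (3rd): A♭
Perfect 5th (5th): C♭
Major 9th (9th): G♭

F♭  A♭  C♭  G♭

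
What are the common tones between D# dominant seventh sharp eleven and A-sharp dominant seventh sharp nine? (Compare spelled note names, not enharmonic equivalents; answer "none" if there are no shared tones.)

A-sharp

D# dominant seventh sharp eleven = D-sharp, F-double-sharp, A-sharp, C-sharp, G-double-sharp.
A-sharp dominant seventh sharp nine = A-sharp, C-double-sharp, E-sharp, G-sharp, B-double-sharp.
Shared: A-sharp.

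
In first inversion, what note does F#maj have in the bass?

A♯

F#maj = F♯–A♯–C♯. First inversion → third in the bass = A♯.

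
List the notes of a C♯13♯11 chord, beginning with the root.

C♯13♯11: dominant thirteenth sharp eleven on C#.
root → C#
3rd (major 3rd) → E#
5th (perfect 5th) → G#
7th (minor 7th) → B
9th (major 9th) → D#
11th (augmented 11th) → F##
13th (major 13th) → A#

C#  E#  G#  B  D#  F##  A#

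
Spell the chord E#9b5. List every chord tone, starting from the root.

E#, G##, B, D#, F##

E#9b5 is a dominant ninth flat five built on E#.
- root: E#
- major 3rd: G##
- diminished 5th: B
- minor 7th: D#
- major 9th: F##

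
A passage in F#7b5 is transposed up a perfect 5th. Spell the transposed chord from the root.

C# – E# – G – B

A perfect 5th up from F# is C#, so the new chord is C# dominant seventh flat five.
Root: C#
Major 3rd (3rd): E#
Diminished 5th (5th): G
Minor 7th (7th): B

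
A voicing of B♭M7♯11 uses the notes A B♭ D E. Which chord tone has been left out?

F

B♭M7♯11 = B♭, D, F, A, E. The voicing lacks the 5th (perfect 5th), F.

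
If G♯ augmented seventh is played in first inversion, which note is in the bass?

G♯ augmented seventh = G#–B#–D##–F#. First inversion → third in the bass = B#.

B#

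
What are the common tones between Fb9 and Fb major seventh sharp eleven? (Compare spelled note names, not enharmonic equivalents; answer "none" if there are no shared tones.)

Fb, Ab, Cb

Fb9: Fb Ab Cb Ebb Gb
Fb major seventh sharp eleven: Fb Ab Cb Eb Bb
Common to both → Fb, Ab, Cb.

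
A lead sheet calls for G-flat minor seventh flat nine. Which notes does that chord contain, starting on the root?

G-flat  B-double-flat  D-flat  F-flat  A-double-flat

G-flat minor seventh flat nine: minor seventh flat nine on G-flat.
root → G-flat
3rd (minor 3rd) → B-double-flat
5th (perfect 5th) → D-flat
7th (minor 7th) → F-flat
9th (minor 9th) → A-double-flat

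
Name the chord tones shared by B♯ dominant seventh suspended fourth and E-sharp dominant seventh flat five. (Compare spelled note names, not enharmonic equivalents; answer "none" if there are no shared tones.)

E-sharp

B♯ dominant seventh suspended fourth: B-sharp E-sharp F-double-sharp A-sharp
E-sharp dominant seventh flat five: E-sharp G-double-sharp B D-sharp
Common to both → E-sharp.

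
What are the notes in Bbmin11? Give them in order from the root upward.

Root Bb, quality minor eleventh:
Root: Bb
Minor 3rd (3rd): Db
Perfect 5th (5th): F
Minor 7th (7th): Ab
Major 9th (9th): C
Perfect 11th (11th): Eb

Bb, Db, F, Ab, C, Eb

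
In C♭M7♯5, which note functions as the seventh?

Bb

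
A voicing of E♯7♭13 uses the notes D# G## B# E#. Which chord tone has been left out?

The full E♯7♭13 chord is E#, G##, B#, D#, C#.
Comparing with the voicing, the minor 13th (13th) — C# — is absent.

C#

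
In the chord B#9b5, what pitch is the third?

B#9b5 is built on B♯; its 3rd is a major 3rd above the root.
A third above B uses the letter D, and the major 3rd above B♯ is D𝄪.

D𝄪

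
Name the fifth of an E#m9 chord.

B#

E#m9 is built on E#; its 5th is a perfect 5th above the root.
A fifth above E uses the letter B, and the perfect 5th above E# is B#.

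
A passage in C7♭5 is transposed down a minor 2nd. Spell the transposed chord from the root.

B, D♯, F, A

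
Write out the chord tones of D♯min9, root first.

D♯min9: minor ninth on D#.
Root: D#
Minor 3rd (3rd): F#
Perfect 5th (5th): A#
Minor 7th (7th): C#
Major 9th (9th): E#

D# F# A# C# E#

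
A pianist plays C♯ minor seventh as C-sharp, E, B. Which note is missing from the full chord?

C♯ minor seventh = C-sharp, E, G-sharp, B. The voicing lacks the 5th (perfect 5th), G-sharp.

G-sharp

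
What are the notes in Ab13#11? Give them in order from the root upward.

Ab, C, Eb, Gb, Bb, D, F

Root Ab, quality dominant thirteenth sharp eleven:
Ab — root
C — major 3rd
Eb — perfect 5th
Gb — minor 7th
Bb — major 9th
D — augmented 11th
F — major 13th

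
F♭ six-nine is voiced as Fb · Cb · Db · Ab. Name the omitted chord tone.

F♭ six-nine = Fb, Ab, Cb, Db, Gb. The voicing lacks the 9th (major 9th), Gb.

Gb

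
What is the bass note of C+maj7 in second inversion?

C+maj7 = C–E–G♯–B. Second inversion → fifth in the bass = G♯.

G♯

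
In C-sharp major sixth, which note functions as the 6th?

Root of C-sharp major sixth = C-sharp. The 6th is a major 6th: C-sharp up a major 6th → A-sharp.

A-sharp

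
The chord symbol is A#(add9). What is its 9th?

B#

Root of A#(add9) = A#. The 9th is a major 9th: A# up a major 9th → B#.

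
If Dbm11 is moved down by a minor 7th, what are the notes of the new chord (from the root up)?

A minor 7th down from Db is Eb, so the new chord is Eb minor eleventh.
- root: Eb
- minor 3rd: Gb
- perfect 5th: Bb
- minor 7th: Db
- major 9th: F
- perfect 11th: Ab

Eb, Gb, Bb, Db, F, Ab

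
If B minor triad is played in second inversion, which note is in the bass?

B minor triad in root position is B–D–F-sharp.
Second inversion places the fifth in the bass, which is F-sharp.

F-sharp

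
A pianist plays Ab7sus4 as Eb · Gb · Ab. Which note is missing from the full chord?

Db

Ab7sus4 = Ab, Db, Eb, Gb. The voicing lacks the 4th (perfect 4th), Db.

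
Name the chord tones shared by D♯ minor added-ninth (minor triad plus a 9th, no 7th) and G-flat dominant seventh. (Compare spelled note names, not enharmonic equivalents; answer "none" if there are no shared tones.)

D♯ minor added-ninth: D-sharp F-sharp A-sharp E-sharp
G-flat dominant seventh: G-flat B-flat D-flat F-flat
Common to both → none.

none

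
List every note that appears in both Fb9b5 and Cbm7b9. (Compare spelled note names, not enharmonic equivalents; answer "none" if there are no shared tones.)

Fb9b5 = Fb, Ab, Cbb, Ebb, Gb.
Cbm7b9 = Cb, Ebb, Gb, Bbb, Dbb.
Shared: Ebb, Gb.

Ebb, Gb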